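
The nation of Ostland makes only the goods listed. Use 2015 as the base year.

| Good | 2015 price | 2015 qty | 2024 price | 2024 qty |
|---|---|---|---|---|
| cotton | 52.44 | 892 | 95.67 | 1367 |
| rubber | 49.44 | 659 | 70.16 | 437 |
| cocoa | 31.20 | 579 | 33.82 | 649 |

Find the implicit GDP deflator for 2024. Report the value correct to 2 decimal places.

Nominal GDP 2024 = 95.67·1367 + 70.16·437 + 33.82·649 = 183389.99.
Real GDP 2024 (at 2015 prices) = 52.44·1367 + 49.44·437 + 31.20·649 = 113539.56.
Deflator = Nominal/Real × 100 = 183389.99/113539.56 × 100 = 161.521.

161.52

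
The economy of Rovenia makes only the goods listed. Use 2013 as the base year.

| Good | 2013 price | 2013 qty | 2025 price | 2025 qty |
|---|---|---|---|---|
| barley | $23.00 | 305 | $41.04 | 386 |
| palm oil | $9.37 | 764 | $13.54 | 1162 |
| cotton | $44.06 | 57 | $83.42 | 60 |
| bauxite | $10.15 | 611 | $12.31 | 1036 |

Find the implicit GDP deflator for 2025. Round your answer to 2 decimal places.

Nominal GDP 2025 = 41.04·386 + 13.54·1162 + 83.42·60 + 12.31·1036 = 49333.28.
Real GDP 2025 (at 2013 prices) = 23.00·386 + 9.37·1162 + 44.06·60 + 10.15·1036 = 32924.94.
Deflator = Nominal/Real × 100 = 49333.28/32924.94 × 100 = 149.836.

149.84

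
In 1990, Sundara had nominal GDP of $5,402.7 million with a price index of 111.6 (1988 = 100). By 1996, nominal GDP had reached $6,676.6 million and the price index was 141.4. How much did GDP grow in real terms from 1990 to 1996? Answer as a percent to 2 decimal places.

Real GDP 1990 = 5402.7 / 1.116 = 4841.13.
Real GDP 1996 = 6676.6 / 1.414 = 4721.78.
Real growth = 4721.78 / 4841.13 − 1 = -0.0247.

-2.47%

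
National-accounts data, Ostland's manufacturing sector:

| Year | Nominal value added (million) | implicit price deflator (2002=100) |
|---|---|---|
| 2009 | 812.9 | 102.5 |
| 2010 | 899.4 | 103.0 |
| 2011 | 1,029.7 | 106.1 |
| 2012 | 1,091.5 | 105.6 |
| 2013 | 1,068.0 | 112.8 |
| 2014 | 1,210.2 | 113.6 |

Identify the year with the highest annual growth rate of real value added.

2010: real = 899.4/1.030 = 873.20; growth vs 2009 (793.07) = 10.10%.
2011: real = 1029.7/1.061 = 970.50; growth vs 2010 (873.20) = 11.14%.
2012: real = 1091.5/1.056 = 1033.62; growth vs 2011 (970.50) = 6.50%.
2013: real = 1068.0/1.128 = 946.81; growth vs 2012 (1033.62) = -8.40%.
2014: real = 1210.2/1.136 = 1065.32; growth vs 2013 (946.81) = 12.52%.

2014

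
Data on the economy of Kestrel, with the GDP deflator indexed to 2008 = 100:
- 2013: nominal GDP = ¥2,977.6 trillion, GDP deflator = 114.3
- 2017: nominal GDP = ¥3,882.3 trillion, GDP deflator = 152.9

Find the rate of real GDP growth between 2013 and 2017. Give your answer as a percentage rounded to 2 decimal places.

-2.53%

Deflate each year: 2013 → 2977.6/1.143 = 2605.07; 2017 → 3882.3/1.529 = 2539.11.
So real GDP changed by 2539.11/2605.07 − 1 = -0.0253, i.e. -2.53%.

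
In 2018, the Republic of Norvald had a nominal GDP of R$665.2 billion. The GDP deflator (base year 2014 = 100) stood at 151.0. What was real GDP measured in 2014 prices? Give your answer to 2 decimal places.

R$440.53 billion

Real GDP = Nominal / (GDP deflator/100) = 665.2 / 1.510 = 440.53.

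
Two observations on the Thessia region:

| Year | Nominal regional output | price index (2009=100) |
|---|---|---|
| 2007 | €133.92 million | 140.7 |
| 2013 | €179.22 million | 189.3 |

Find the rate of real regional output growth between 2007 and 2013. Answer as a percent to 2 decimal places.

-0.53%

Deflate each year: 2007 → 133.92/1.407 = 95.18; 2013 → 179.22/1.893 = 94.68.
So real regional output changed by 94.68/95.18 − 1 = -0.0053, i.e. -0.53%.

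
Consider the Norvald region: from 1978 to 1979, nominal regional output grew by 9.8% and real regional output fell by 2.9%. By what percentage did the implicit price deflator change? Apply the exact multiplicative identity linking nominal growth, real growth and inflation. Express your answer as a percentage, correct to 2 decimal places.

13.08%

(1 + g_nom) = (1 + g_real)(1 + π), so π = 1.0980 / 0.9710 − 1 = 0.13079.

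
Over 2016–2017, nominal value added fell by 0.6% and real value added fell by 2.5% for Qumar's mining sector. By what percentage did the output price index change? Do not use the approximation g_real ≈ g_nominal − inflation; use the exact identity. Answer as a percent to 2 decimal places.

(1 + g_nom) = (1 + g_real)(1 + π), so π = 0.9940 / 0.9750 − 1 = 0.01949.

1.95%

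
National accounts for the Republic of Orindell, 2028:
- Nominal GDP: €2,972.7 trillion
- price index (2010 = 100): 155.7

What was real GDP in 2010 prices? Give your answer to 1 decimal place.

Real GDP = Nominal / (price index/100) = 2972.7 / 1.557 = 1909.25.

€1,909.2 trillion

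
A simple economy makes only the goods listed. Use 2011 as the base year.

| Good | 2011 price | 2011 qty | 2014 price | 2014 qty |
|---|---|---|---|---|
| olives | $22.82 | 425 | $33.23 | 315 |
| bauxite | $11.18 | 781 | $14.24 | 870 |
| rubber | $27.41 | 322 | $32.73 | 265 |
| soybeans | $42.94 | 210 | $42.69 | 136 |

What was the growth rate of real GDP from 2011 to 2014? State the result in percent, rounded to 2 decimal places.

Real GDP 2011 = Nominal GDP 2011 = 22.82·425 + 11.18·781 + 27.41·322 + 42.94·210 = 36273.50.
Real GDP 2014 (at 2011 prices) = 22.82·315 + 11.18·870 + 27.41·265 + 42.94·136 = 30018.39.
Real growth = 30018.39/36273.50 − 1 = -0.1724.

-17.24%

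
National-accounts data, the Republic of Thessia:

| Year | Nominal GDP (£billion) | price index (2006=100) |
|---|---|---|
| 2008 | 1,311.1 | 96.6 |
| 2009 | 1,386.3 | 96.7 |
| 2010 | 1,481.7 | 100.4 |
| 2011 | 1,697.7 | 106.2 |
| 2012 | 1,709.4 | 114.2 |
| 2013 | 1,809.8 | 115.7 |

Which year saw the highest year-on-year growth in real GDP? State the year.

2009: real = 1386.3/0.967 = 1433.61; growth vs 2008 (1357.25) = 5.63%.
2010: real = 1481.7/1.004 = 1475.80; growth vs 2009 (1433.61) = 2.94%.
2011: real = 1697.7/1.062 = 1598.59; growth vs 2010 (1475.80) = 8.32%.
2012: real = 1709.4/1.142 = 1496.85; growth vs 2011 (1598.59) = -6.36%.
2013: real = 1809.8/1.157 = 1564.22; growth vs 2012 (1496.85) = 4.50%.

2011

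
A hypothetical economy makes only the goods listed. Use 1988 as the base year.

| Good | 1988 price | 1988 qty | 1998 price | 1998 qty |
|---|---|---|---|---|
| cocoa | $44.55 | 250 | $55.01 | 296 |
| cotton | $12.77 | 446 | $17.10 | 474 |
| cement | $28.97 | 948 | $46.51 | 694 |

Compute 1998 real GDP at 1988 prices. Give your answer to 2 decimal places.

$39344.96

Real GDP 1998 = Σ (p_1988 × q_1998) = 44.55·296 + 12.77·474 + 28.97·694 = 39344.96.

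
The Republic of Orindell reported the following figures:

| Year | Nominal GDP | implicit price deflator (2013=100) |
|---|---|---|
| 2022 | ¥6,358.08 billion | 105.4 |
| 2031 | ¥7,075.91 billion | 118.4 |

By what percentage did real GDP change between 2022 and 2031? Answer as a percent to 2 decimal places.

Deflate each year: 2022 → 6358.08/1.054 = 6032.33; 2031 → 7075.91/1.184 = 5976.28.
So real GDP changed by 5976.28/6032.33 − 1 = -0.0093, i.e. -0.93%.

-0.93%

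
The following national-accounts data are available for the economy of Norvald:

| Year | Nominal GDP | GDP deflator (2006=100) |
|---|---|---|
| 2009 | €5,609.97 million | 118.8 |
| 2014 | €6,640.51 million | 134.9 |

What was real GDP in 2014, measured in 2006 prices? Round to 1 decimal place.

Real GDP = Nominal / (GDP deflator/100) = 6640.51 / 1.349 = 4922.54.

€4,922.5 million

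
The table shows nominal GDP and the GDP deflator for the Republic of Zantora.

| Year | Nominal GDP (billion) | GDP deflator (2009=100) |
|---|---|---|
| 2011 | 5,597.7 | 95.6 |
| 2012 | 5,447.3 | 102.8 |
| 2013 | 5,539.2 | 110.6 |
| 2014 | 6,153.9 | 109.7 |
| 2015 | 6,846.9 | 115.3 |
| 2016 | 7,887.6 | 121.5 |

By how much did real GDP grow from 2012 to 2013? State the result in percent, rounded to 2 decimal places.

-5.48%

Real GDP 2012 = 5447.3/1.028 = 5298.93.
Real GDP 2013 = 5539.2/1.106 = 5008.32.
Change = 5008.32/5298.93 − 1 = -0.0548.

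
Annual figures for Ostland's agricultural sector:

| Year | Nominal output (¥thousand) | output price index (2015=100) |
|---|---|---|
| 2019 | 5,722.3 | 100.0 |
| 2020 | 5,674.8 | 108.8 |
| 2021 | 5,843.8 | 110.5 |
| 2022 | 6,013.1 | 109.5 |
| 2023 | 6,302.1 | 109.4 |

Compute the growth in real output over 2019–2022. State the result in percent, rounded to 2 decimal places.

-4.03%

Real output 2019 = 5722.3/1.000 = 5722.30.
Real output 2022 = 6013.1/1.095 = 5491.42.
Change = 5491.42/5722.30 − 1 = -0.0403.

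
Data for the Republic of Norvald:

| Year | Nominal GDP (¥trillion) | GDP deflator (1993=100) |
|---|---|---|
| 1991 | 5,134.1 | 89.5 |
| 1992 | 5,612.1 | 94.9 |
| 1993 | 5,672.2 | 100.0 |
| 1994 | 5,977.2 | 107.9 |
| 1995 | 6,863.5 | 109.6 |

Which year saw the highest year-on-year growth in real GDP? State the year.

1995

1992: real = 5612.1/0.949 = 5913.70; growth vs 1991 (5736.42) = 3.09%.
1993: real = 5672.2/1.000 = 5672.20; growth vs 1992 (5913.70) = -4.08%.
1994: real = 5977.2/1.079 = 5539.57; growth vs 1993 (5672.20) = -2.34%.
1995: real = 6863.5/1.096 = 6262.32; growth vs 1994 (5539.57) = 13.05%.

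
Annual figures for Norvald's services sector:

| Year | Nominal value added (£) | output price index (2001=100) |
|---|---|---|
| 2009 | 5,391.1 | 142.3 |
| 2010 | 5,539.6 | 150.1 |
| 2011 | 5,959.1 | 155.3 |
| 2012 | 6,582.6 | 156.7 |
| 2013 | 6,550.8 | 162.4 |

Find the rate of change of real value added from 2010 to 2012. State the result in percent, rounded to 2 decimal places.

Real value added 2010 = 5539.6/1.501 = 3690.61.
Real value added 2012 = 6582.6/1.567 = 4200.77.
Change = 4200.77/3690.61 − 1 = 0.1382.

13.82%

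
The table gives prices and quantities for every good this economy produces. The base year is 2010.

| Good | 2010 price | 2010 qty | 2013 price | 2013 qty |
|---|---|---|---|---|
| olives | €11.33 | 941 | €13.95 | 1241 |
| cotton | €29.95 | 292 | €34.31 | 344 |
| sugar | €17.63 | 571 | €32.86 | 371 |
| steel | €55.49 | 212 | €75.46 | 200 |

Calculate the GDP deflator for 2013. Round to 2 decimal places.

134.27

Nominal GDP 2013 = 13.95·1241 + 34.31·344 + 32.86·371 + 75.46·200 = 56397.65.
Real GDP 2013 (at 2010 prices) = 11.33·1241 + 29.95·344 + 17.63·371 + 55.49·200 = 42002.06.
Deflator = Nominal/Real × 100 = 56397.65/42002.06 × 100 = 134.274.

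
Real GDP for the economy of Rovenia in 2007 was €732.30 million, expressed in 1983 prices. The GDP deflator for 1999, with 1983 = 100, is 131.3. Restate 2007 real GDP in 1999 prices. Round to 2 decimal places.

€961.51 million

Real GDP in 1999 prices = Real GDP in 1983 prices × (P_1999/P_1983) = 732.30 × 1.313 = 961.51.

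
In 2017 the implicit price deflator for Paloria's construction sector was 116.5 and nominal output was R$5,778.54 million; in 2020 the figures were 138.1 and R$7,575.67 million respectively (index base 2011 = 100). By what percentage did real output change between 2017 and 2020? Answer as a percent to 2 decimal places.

10.59%

Real output 2017 = 5778.54 / 1.165 = 4960.12.
Real output 2020 = 7575.67 / 1.381 = 5485.64.
Real growth = 5485.64 / 4960.12 − 1 = 0.1059.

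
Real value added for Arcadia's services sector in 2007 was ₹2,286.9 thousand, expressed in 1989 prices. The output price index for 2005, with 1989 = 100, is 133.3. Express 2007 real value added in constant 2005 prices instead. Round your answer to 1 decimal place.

Real value added in 2005 prices = Real value added in 1989 prices × (P_2005/P_1989) = 2286.9 × 1.333 = 3048.44.

₹3,048.4 thousand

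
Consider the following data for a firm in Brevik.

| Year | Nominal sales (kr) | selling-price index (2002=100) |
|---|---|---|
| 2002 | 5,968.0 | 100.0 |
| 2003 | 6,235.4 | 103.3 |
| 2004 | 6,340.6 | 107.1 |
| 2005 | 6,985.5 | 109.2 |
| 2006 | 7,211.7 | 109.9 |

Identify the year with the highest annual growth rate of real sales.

2005

2003: real = 6235.4/1.033 = 6036.21; growth vs 2002 (5968.00) = 1.14%.
2004: real = 6340.6/1.071 = 5920.26; growth vs 2003 (6036.21) = -1.92%.
2005: real = 6985.5/1.092 = 6396.98; growth vs 2004 (5920.26) = 8.05%.
2006: real = 7211.7/1.099 = 6562.06; growth vs 2005 (6396.98) = 2.58%.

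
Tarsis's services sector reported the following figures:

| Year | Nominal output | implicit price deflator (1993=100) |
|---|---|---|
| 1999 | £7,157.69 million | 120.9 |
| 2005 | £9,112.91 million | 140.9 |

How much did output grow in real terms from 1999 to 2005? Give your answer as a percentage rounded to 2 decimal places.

Deflate each year: 1999 → 7157.69/1.209 = 5920.34; 2005 → 9112.91/1.409 = 6467.64.
So real output changed by 6467.64/5920.34 − 1 = 0.0924, i.e. 9.24%.

9.24%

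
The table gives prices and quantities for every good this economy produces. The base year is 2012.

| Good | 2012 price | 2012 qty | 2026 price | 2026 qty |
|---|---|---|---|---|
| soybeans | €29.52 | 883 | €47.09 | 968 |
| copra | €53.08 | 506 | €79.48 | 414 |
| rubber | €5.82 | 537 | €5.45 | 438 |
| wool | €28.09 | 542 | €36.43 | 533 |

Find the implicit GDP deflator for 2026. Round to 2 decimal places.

147.33

Nominal GDP 2026 = 47.09·968 + 79.48·414 + 5.45·438 + 36.43·533 = 100292.13.
Real GDP 2026 (at 2012 prices) = 29.52·968 + 53.08·414 + 5.82·438 + 28.09·533 = 68071.61.
Deflator = Nominal/Real × 100 = 100292.13/68071.61 × 100 = 147.333.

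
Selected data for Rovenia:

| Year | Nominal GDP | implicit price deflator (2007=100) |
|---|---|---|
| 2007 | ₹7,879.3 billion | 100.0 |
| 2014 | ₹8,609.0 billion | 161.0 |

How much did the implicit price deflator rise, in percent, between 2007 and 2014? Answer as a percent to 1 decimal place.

61.0%

Price-level change = 161.0 / 100.0 − 1 = 0.6100.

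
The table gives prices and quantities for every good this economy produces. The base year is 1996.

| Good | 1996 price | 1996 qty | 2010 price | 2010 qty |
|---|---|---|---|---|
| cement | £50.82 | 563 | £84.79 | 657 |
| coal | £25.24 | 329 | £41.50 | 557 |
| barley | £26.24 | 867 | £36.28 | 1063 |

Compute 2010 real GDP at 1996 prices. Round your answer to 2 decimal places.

£75340.54

Real GDP 2010 = Σ (p_1996 × q_2010) = 50.82·657 + 25.24·557 + 26.24·1063 = 75340.54.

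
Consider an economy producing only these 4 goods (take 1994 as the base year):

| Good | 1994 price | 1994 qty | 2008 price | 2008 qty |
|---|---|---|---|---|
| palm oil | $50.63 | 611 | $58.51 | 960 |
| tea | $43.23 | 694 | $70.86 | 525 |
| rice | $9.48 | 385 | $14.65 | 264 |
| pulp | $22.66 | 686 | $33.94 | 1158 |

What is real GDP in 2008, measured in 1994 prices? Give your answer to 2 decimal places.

Real GDP 2008 = Σ (p_1994 × q_2008) = 50.63·960 + 43.23·525 + 9.48·264 + 22.66·1158 = 100043.55.

$100043.55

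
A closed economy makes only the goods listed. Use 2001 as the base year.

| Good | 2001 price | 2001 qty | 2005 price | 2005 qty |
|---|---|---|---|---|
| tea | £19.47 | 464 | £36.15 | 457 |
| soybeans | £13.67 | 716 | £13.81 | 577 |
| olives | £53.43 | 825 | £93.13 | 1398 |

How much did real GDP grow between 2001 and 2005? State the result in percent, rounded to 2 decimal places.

45.43%

Real GDP 2001 = Nominal GDP 2001 = 19.47·464 + 13.67·716 + 53.43·825 = 62901.55.
Real GDP 2005 (at 2001 prices) = 19.47·457 + 13.67·577 + 53.43·1398 = 91480.52.
Real growth = 91480.52/62901.55 − 1 = 0.4543.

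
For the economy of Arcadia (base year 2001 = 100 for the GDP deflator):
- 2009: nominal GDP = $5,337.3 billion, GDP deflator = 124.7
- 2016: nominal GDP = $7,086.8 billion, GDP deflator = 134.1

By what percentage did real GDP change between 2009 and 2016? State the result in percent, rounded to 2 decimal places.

23.47%

Real GDP 2009 = 5337.3 / 1.247 = 4280.11.
Real GDP 2016 = 7086.8 / 1.341 = 5284.71.
Real growth = 5284.71 / 4280.11 − 1 = 0.2347.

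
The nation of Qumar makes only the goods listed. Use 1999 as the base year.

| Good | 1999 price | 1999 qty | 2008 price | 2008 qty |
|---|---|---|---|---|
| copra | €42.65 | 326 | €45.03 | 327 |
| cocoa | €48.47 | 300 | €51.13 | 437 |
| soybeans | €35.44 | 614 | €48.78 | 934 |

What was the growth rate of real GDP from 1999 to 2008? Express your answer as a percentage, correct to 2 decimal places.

35.90%

Real GDP 1999 = Nominal GDP 1999 = 42.65·326 + 48.47·300 + 35.44·614 = 50205.06.
Real GDP 2008 (at 1999 prices) = 42.65·327 + 48.47·437 + 35.44·934 = 68228.90.
Real growth = 68228.90/50205.06 − 1 = 0.3590.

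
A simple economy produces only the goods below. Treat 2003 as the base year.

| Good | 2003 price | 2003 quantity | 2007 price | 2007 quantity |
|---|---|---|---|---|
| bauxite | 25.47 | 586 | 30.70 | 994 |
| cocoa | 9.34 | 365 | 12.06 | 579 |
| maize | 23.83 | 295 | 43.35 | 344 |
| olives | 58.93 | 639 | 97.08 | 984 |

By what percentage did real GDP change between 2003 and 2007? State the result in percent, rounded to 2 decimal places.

Real GDP 2003 = Nominal GDP 2003 = 25.47·586 + 9.34·365 + 23.83·295 + 58.93·639 = 63020.64.
Real GDP 2007 (at 2003 prices) = 25.47·994 + 9.34·579 + 23.83·344 + 58.93·984 = 96909.68.
Real growth = 96909.68/63020.64 − 1 = 0.5377.

53.77%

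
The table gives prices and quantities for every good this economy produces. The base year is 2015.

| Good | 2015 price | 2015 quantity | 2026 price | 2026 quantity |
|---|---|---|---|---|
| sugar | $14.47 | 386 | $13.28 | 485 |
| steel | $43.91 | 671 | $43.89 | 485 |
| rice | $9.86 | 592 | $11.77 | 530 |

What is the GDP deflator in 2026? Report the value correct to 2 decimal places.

Nominal GDP 2026 = 13.28·485 + 43.89·485 + 11.77·530 = 33965.55.
Real GDP 2026 (at 2015 prices) = 14.47·485 + 43.91·485 + 9.86·530 = 33540.10.
Deflator = Nominal/Real × 100 = 33965.55/33540.10 × 100 = 101.268.

101.27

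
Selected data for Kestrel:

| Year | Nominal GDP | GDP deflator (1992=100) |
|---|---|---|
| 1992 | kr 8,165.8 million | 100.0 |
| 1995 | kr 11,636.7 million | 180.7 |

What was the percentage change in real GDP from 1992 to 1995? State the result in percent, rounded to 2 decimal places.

Real GDP 1992 = 8165.8 / 1.000 = 8165.80.
Real GDP 1995 = 11636.7 / 1.807 = 6439.79.
Real growth = 6439.79 / 8165.80 − 1 = -0.2114.

-21.14%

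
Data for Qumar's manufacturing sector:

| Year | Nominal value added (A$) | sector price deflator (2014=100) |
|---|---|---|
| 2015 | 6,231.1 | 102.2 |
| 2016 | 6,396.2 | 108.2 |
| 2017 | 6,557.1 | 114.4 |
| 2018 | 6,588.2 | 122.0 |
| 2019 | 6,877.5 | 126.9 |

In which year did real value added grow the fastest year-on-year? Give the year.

2016: real = 6396.2/1.082 = 5911.46; growth vs 2015 (6096.97) = -3.04%.
2017: real = 6557.1/1.144 = 5731.73; growth vs 2016 (5911.46) = -3.04%.
2018: real = 6588.2/1.220 = 5400.16; growth vs 2017 (5731.73) = -5.78%.
2019: real = 6877.5/1.269 = 5419.62; growth vs 2018 (5400.16) = 0.36%.

2019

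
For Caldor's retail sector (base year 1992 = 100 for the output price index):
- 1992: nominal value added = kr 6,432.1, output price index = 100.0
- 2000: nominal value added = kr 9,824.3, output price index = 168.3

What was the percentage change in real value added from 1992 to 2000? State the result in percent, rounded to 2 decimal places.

Deflate each year: 1992 → 6432.1/1.000 = 6432.10; 2000 → 9824.3/1.683 = 5837.37.
So real value added changed by 5837.37/6432.10 − 1 = -0.0925, i.e. -9.25%.

-9.25%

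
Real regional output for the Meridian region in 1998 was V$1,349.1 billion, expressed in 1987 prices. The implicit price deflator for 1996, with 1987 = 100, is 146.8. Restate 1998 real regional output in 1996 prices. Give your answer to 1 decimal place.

Real regional output in 1996 prices = Real regional output in 1987 prices × (P_1996/P_1987) = 1349.1 × 1.468 = 1980.48.

V$1,980.5 billion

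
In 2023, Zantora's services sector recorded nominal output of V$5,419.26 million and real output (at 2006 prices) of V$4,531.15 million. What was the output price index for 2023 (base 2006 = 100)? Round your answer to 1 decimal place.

119.6

output price index = (Nominal / Real) × 100 = 5419.26 / 4531.15 × 100 = 119.60.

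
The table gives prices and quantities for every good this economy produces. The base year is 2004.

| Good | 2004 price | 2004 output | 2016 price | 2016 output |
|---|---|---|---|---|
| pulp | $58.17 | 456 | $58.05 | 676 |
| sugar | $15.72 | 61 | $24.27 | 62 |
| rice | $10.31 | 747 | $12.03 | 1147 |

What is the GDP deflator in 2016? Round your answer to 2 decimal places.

104.65

Nominal GDP 2016 = 58.05·676 + 24.27·62 + 12.03·1147 = 54544.95.
Real GDP 2016 (at 2004 prices) = 58.17·676 + 15.72·62 + 10.31·1147 = 52123.13.
Deflator = Nominal/Real × 100 = 54544.95/52123.13 × 100 = 104.646.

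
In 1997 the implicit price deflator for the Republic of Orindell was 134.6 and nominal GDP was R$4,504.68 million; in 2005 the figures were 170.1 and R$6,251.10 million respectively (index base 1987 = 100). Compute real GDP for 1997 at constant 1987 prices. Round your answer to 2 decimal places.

Real GDP = Nominal / (implicit price deflator/100) = 4504.68 / 1.346 = 3346.72.

R$3,346.72 million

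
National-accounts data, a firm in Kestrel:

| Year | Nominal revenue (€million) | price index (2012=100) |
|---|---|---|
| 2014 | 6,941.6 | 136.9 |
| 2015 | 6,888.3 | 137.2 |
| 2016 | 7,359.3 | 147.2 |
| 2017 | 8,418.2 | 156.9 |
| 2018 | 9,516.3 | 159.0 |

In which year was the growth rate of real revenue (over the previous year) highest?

2015: real = 6888.3/1.372 = 5020.63; growth vs 2014 (5070.56) = -0.98%.
2016: real = 7359.3/1.472 = 4999.52; growth vs 2015 (5020.63) = -0.42%.
2017: real = 8418.2/1.569 = 5365.33; growth vs 2016 (4999.52) = 7.32%.
2018: real = 9516.3/1.590 = 5985.09; growth vs 2017 (5365.33) = 11.55%.

2018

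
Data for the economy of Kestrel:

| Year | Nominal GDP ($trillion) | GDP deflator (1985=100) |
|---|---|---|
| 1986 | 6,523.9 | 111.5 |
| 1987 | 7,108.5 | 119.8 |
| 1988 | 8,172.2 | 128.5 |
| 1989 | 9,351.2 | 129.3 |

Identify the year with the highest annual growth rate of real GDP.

1989

1987: real = 7108.5/1.198 = 5933.64; growth vs 1986 (5851.03) = 1.41%.
1988: real = 8172.2/1.285 = 6359.69; growth vs 1987 (5933.64) = 7.18%.
1989: real = 9351.2/1.293 = 7232.17; growth vs 1988 (6359.69) = 13.72%.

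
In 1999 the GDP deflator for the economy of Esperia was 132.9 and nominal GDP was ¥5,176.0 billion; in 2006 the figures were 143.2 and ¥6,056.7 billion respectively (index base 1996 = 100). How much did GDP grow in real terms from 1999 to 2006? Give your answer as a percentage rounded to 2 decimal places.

8.60%

Real GDP 1999 = 5176.0 / 1.329 = 3894.66.
Real GDP 2006 = 6056.7 / 1.432 = 4229.54.
Real growth = 4229.54 / 3894.66 − 1 = 0.0860.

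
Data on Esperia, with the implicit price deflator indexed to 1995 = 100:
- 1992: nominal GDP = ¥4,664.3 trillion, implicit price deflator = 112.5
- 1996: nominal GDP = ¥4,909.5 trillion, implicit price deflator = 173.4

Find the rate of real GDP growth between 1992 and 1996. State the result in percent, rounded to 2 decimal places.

Deflate each year: 1992 → 4664.3/1.125 = 4146.04; 1996 → 4909.5/1.734 = 2831.31.
So real GDP changed by 2831.31/4146.04 − 1 = -0.3171, i.e. -31.71%.

-31.71%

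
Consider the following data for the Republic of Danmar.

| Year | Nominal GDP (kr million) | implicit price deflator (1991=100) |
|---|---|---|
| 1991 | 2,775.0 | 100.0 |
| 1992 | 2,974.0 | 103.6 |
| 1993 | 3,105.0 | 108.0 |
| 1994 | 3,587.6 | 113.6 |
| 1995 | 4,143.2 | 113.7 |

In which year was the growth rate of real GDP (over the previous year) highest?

1995

1992: real = 2974.0/1.036 = 2870.66; growth vs 1991 (2775.00) = 3.45%.
1993: real = 3105.0/1.080 = 2875.00; growth vs 1992 (2870.66) = 0.15%.
1994: real = 3587.6/1.136 = 3158.10; growth vs 1993 (2875.00) = 9.85%.
1995: real = 4143.2/1.137 = 3643.98; growth vs 1994 (3158.10) = 15.39%.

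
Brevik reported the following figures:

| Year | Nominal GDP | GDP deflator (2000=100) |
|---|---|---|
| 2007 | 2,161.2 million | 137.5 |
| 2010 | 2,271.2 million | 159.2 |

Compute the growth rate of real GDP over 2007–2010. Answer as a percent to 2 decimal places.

-9.23%

Real GDP 2007 = 2161.2 / 1.375 = 1571.78.
Real GDP 2010 = 2271.2 / 1.592 = 1426.63.
Real growth = 1426.63 / 1571.78 − 1 = -0.0923.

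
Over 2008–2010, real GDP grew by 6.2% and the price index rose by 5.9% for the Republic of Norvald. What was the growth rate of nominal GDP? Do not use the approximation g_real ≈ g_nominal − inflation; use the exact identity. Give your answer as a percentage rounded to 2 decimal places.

(1 + g_nom) = (1 + g_real)(1 + π) = 1.0620 × 1.0590 = 1.12466.

12.47%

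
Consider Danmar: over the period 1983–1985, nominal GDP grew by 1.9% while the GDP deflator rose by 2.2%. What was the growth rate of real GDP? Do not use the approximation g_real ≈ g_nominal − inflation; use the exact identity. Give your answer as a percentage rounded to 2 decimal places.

-0.29%

(1 + g_nom) = (1 + g_real)(1 + π), so g_real = 1.0190 / 1.0220 − 1 = -0.00294.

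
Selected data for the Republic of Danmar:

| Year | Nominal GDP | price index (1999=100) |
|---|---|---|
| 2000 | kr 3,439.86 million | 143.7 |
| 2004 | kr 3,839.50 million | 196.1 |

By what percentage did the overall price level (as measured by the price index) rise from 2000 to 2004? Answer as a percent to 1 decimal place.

Price-level change = 196.1 / 143.7 − 1 = 0.3646.

36.5%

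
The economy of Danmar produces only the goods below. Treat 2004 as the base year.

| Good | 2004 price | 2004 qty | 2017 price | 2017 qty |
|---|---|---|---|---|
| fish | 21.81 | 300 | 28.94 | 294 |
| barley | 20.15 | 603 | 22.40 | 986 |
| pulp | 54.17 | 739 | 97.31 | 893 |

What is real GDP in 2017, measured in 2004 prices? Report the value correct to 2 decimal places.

Real GDP 2017 = Σ (p_2004 × q_2017) = 21.81·294 + 20.15·986 + 54.17·893 = 74653.85.

74653.85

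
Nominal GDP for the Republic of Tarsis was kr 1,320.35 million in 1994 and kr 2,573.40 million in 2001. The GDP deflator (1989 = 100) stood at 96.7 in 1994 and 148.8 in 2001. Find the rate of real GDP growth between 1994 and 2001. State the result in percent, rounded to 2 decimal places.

Deflate each year: 1994 → 1320.35/0.967 = 1365.41; 2001 → 2573.40/1.488 = 1729.44.
So real GDP changed by 1729.44/1365.41 − 1 = 0.2666, i.e. 26.66%.

26.66%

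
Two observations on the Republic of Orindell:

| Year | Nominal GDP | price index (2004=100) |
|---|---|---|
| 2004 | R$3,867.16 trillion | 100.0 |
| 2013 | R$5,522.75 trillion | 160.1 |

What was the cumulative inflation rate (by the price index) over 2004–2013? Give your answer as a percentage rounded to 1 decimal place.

Price-level change = 160.1 / 100.0 − 1 = 0.6010.

60.1%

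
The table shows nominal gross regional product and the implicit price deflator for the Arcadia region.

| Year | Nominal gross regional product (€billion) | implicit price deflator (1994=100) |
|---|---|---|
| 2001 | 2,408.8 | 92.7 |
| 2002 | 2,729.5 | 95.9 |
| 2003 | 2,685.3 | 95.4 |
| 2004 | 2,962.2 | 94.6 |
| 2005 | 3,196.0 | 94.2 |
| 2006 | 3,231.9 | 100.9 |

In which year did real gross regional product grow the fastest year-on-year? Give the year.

2004

2002: real = 2729.5/0.959 = 2846.19; growth vs 2001 (2598.49) = 9.53%.
2003: real = 2685.3/0.954 = 2814.78; growth vs 2002 (2846.19) = -1.10%.
2004: real = 2962.2/0.946 = 3131.29; growth vs 2003 (2814.78) = 11.24%.
2005: real = 3196.0/0.942 = 3392.78; growth vs 2004 (3131.29) = 8.35%.
2006: real = 3231.9/1.009 = 3203.07; growth vs 2005 (3392.78) = -5.59%.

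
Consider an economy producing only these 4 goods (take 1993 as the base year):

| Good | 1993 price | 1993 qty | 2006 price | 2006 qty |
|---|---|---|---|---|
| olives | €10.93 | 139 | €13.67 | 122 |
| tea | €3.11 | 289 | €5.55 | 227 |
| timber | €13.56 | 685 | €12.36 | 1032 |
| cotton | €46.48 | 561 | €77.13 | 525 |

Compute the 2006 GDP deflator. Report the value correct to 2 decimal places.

138.93

Nominal GDP 2006 = 13.67·122 + 5.55·227 + 12.36·1032 + 77.13·525 = 56176.36.
Real GDP 2006 (at 1993 prices) = 10.93·122 + 3.11·227 + 13.56·1032 + 46.48·525 = 40435.35.
Deflator = Nominal/Real × 100 = 56176.36/40435.35 × 100 = 138.929.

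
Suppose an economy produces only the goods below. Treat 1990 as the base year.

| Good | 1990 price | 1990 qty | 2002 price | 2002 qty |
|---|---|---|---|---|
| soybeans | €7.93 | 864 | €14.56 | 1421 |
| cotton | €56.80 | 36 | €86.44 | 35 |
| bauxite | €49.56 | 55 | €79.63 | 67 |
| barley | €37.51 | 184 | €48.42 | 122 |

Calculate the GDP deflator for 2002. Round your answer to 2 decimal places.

Nominal GDP 2002 = 14.56·1421 + 86.44·35 + 79.63·67 + 48.42·122 = 34957.61.
Real GDP 2002 (at 1990 prices) = 7.93·1421 + 56.80·35 + 49.56·67 + 37.51·122 = 21153.27.
Deflator = Nominal/Real × 100 = 34957.61/21153.27 × 100 = 165.259.

165.26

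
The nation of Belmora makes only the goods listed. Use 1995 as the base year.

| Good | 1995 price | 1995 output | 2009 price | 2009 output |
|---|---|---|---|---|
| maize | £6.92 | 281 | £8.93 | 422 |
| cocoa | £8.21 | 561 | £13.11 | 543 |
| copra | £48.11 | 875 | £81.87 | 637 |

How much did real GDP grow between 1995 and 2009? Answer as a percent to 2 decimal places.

Real GDP 1995 = Nominal GDP 1995 = 6.92·281 + 8.21·561 + 48.11·875 = 48646.58.
Real GDP 2009 (at 1995 prices) = 6.92·422 + 8.21·543 + 48.11·637 = 38024.34.
Real growth = 38024.34/48646.58 − 1 = -0.2184.

-21.84%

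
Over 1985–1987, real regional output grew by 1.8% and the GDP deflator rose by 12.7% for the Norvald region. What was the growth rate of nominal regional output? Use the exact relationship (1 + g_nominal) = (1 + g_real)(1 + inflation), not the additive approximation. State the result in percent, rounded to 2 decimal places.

14.73%

(1 + g_nom) = (1 + g_real)(1 + π) = 1.0180 × 1.1270 = 1.14729.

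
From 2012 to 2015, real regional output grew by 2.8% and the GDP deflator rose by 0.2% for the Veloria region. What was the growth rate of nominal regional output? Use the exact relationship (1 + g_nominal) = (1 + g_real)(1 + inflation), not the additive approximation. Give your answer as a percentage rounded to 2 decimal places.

(1 + g_nom) = (1 + g_real)(1 + π) = 1.0280 × 1.0020 = 1.03006.

3.01%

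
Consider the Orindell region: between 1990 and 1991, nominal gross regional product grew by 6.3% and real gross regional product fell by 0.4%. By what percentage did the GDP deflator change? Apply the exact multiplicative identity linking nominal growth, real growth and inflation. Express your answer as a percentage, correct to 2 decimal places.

6.73%

(1 + g_nom) = (1 + g_real)(1 + π), so π = 1.0630 / 0.9960 − 1 = 0.06727.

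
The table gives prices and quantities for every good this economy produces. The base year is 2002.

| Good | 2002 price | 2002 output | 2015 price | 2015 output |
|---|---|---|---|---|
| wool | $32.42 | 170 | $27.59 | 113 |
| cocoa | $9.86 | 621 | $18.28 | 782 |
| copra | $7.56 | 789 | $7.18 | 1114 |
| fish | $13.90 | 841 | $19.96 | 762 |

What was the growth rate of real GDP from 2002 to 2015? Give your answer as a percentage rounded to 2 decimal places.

3.75%

Real GDP 2002 = Nominal GDP 2002 = 32.42·170 + 9.86·621 + 7.56·789 + 13.90·841 = 29289.20.
Real GDP 2015 (at 2002 prices) = 32.42·113 + 9.86·782 + 7.56·1114 + 13.90·762 = 30387.62.
Real growth = 30387.62/29289.20 − 1 = 0.0375.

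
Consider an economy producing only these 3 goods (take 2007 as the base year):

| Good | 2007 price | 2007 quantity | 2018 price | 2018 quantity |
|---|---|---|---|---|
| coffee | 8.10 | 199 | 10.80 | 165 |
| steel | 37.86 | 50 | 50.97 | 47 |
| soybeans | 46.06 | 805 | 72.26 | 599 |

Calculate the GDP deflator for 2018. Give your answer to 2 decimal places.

Nominal GDP 2018 = 10.80·165 + 50.97·47 + 72.26·599 = 47461.33.
Real GDP 2018 (at 2007 prices) = 8.10·165 + 37.86·47 + 46.06·599 = 30705.86.
Deflator = Nominal/Real × 100 = 47461.33/30705.86 × 100 = 154.568.

154.57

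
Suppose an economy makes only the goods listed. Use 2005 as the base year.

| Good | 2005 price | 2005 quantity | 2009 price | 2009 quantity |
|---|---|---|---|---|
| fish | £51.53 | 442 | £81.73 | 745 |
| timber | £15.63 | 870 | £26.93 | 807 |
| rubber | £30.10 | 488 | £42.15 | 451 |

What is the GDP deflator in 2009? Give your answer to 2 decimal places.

Nominal GDP 2009 = 81.73·745 + 26.93·807 + 42.15·451 = 101631.01.
Real GDP 2009 (at 2005 prices) = 51.53·745 + 15.63·807 + 30.10·451 = 64578.36.
Deflator = Nominal/Real × 100 = 101631.01/64578.36 × 100 = 157.376.

157.38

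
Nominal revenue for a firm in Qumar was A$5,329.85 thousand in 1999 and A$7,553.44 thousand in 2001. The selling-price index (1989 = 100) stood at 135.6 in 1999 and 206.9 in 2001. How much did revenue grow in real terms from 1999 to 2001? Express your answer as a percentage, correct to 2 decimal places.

-7.12%

Deflate each year: 1999 → 5329.85/1.356 = 3930.57; 2001 → 7553.44/2.069 = 3650.77.
So real revenue changed by 3650.77/3930.57 − 1 = -0.0712, i.e. -7.12%.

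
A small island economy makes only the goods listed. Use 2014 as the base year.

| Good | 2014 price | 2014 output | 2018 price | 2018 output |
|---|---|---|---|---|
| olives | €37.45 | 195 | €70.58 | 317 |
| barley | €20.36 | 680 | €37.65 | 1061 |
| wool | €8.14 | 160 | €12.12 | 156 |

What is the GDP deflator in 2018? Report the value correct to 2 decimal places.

184.82

Nominal GDP 2018 = 70.58·317 + 37.65·1061 + 12.12·156 = 64211.23.
Real GDP 2018 (at 2014 prices) = 37.45·317 + 20.36·1061 + 8.14·156 = 34743.45.
Deflator = Nominal/Real × 100 = 64211.23/34743.45 × 100 = 184.815.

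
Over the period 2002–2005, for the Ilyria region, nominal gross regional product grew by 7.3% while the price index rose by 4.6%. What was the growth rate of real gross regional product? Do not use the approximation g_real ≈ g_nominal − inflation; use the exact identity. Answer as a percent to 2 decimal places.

(1 + g_nom) = (1 + g_real)(1 + π), so g_real = 1.0730 / 1.0460 − 1 = 0.02581.

2.58%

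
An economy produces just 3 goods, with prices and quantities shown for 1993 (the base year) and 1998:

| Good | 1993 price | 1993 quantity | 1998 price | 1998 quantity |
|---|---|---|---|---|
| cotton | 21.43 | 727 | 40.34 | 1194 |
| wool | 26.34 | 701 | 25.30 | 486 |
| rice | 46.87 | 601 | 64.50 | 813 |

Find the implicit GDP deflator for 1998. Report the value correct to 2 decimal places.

147.59

Nominal GDP 1998 = 40.34·1194 + 25.30·486 + 64.50·813 = 112900.26.
Real GDP 1998 (at 1993 prices) = 21.43·1194 + 26.34·486 + 46.87·813 = 76493.97.
Deflator = Nominal/Real × 100 = 112900.26/76493.97 × 100 = 147.594.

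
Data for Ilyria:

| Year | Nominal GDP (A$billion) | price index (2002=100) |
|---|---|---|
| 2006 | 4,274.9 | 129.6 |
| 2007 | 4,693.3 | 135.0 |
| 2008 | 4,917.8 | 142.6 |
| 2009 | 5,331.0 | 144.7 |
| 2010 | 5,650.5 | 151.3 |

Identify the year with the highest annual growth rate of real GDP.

2009

2007: real = 4693.3/1.350 = 3476.52; growth vs 2006 (3298.53) = 5.40%.
2008: real = 4917.8/1.426 = 3448.67; growth vs 2007 (3476.52) = -0.80%.
2009: real = 5331.0/1.447 = 3684.17; growth vs 2008 (3448.67) = 6.83%.
2010: real = 5650.5/1.513 = 3734.63; growth vs 2009 (3684.17) = 1.37%.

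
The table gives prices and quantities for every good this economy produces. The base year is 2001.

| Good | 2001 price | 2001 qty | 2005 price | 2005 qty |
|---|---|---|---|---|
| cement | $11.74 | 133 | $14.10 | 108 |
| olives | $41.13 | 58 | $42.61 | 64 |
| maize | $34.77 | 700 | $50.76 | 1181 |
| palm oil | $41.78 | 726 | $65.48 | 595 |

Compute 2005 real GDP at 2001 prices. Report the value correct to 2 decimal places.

Real GDP 2005 = Σ (p_2001 × q_2005) = 11.74·108 + 41.13·64 + 34.77·1181 + 41.78·595 = 69822.71.

$69822.71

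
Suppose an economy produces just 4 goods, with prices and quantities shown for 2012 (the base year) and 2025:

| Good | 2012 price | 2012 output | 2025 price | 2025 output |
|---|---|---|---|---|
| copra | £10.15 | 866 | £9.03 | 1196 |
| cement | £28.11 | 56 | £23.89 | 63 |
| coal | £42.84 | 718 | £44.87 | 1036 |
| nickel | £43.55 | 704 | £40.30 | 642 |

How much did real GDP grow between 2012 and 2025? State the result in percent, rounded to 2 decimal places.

20.16%

Real GDP 2012 = Nominal GDP 2012 = 10.15·866 + 28.11·56 + 42.84·718 + 43.55·704 = 71782.38.
Real GDP 2025 (at 2012 prices) = 10.15·1196 + 28.11·63 + 42.84·1036 + 43.55·642 = 86251.67.
Real growth = 86251.67/71782.38 − 1 = 0.2016.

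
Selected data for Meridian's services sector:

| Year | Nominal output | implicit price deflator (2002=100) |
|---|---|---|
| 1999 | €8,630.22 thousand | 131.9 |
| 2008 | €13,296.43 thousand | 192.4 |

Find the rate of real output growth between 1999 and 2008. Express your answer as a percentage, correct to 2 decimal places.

Real output 1999 = 8630.22 / 1.319 = 6543.00.
Real output 2008 = 13296.43 / 1.924 = 6910.83.
Real growth = 6910.83 / 6543.00 − 1 = 0.0562.

5.62%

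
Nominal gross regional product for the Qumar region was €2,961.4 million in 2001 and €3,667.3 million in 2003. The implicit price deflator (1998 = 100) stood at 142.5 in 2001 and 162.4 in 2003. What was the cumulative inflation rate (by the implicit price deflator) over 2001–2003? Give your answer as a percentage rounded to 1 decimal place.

Price-level change = 162.4 / 142.5 − 1 = 0.1396.

14.0%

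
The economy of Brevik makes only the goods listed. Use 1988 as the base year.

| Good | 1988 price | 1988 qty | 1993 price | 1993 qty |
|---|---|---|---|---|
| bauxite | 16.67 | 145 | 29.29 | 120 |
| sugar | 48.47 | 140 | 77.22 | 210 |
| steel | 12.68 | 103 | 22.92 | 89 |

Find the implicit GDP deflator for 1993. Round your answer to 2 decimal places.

Nominal GDP 1993 = 29.29·120 + 77.22·210 + 22.92·89 = 21770.88.
Real GDP 1993 (at 1988 prices) = 16.67·120 + 48.47·210 + 12.68·89 = 13307.62.
Deflator = Nominal/Real × 100 = 21770.88/13307.62 × 100 = 163.597.

163.60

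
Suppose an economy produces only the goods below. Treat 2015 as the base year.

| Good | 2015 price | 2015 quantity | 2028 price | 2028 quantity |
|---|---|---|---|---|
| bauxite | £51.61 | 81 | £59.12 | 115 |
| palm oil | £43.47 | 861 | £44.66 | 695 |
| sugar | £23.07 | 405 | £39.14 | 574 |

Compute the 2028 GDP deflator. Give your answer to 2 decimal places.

Nominal GDP 2028 = 59.12·115 + 44.66·695 + 39.14·574 = 60303.86.
Real GDP 2028 (at 2015 prices) = 51.61·115 + 43.47·695 + 23.07·574 = 49388.98.
Deflator = Nominal/Real × 100 = 60303.86/49388.98 × 100 = 122.100.

122.10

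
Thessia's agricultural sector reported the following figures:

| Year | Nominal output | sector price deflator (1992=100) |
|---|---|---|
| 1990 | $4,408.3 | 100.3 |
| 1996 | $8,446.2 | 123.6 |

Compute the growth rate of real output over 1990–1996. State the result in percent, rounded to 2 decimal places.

Real output 1990 = 4408.3 / 1.003 = 4395.11.
Real output 1996 = 8446.2 / 1.236 = 6833.50.
Real growth = 6833.50 / 4395.11 − 1 = 0.5548.

55.48%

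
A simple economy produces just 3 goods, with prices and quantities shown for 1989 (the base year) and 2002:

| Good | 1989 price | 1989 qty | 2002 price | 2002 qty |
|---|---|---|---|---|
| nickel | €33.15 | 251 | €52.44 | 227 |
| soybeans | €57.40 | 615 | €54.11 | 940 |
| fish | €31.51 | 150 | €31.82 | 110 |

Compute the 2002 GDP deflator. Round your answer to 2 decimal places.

102.03

Nominal GDP 2002 = 52.44·227 + 54.11·940 + 31.82·110 = 66267.48.
Real GDP 2002 (at 1989 prices) = 33.15·227 + 57.40·940 + 31.51·110 = 64947.15.
Deflator = Nominal/Real × 100 = 66267.48/64947.15 × 100 = 102.033.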